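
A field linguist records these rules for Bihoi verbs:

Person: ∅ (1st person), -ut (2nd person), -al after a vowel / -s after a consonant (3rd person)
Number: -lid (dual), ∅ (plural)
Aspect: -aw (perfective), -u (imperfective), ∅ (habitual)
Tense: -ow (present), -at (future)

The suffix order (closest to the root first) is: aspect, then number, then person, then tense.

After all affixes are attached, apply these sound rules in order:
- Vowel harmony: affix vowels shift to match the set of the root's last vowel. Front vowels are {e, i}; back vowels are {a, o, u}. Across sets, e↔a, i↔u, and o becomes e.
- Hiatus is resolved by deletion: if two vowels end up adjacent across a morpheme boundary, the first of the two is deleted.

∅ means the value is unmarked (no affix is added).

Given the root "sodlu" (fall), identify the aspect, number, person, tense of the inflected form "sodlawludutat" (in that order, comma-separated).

perfective, dual, 2nd person, future

Segment: sodlu-aw-lid-ut-at.
aspect: -aw → perfective.
number: -lid → dual.
person: -ut → 2nd person.
tense: -at → future.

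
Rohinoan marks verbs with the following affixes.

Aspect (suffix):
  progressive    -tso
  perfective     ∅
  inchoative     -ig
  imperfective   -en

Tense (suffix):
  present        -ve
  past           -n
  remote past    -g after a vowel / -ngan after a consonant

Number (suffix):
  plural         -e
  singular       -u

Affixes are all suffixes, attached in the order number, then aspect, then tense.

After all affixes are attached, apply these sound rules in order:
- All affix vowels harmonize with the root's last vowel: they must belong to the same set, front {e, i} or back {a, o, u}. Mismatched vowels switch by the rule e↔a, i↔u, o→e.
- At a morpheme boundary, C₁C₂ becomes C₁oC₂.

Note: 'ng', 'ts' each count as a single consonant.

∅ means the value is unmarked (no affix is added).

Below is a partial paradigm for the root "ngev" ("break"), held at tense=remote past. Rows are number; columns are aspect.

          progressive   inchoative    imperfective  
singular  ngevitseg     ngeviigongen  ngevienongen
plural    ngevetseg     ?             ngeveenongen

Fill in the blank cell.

ngeveigongen

Attach number plural -e → ngeve.
Attach aspect inchoative -ig → ngeveig.
Attach tense remote past -ngan (after consonant 'g') → ngeveigngan.
Apply vowel harmony: ngeveigngan → ngeveigngen.
Apply epenthesis: ngeveigngen → ngeveigongen.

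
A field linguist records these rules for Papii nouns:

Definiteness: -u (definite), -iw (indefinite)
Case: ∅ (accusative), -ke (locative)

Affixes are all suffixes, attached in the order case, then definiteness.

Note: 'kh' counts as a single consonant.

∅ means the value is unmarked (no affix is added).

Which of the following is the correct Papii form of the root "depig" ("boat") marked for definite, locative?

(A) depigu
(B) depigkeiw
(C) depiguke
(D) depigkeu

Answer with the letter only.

Attach case locative -ke → depigke.
Attach definiteness definite -u → depigkeu.
So the correct form is depigkeu, option (D).
(A) depigu is wrong: it uses accusative instead of locative for case.
(C) depiguke is wrong: it has the affixes in the wrong order.
(B) depigkeiw is wrong: it uses indefinite instead of definite for definiteness.

D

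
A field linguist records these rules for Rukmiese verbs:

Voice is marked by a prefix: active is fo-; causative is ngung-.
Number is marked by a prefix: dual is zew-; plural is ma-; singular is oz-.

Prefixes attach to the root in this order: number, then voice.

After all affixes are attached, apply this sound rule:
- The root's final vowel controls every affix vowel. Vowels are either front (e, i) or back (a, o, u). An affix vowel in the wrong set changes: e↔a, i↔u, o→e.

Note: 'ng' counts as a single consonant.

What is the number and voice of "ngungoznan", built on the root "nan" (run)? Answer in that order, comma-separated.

singular, causative

Segment: ngung-oz-nan.
number: oz- → singular.
voice: ngung- → causative.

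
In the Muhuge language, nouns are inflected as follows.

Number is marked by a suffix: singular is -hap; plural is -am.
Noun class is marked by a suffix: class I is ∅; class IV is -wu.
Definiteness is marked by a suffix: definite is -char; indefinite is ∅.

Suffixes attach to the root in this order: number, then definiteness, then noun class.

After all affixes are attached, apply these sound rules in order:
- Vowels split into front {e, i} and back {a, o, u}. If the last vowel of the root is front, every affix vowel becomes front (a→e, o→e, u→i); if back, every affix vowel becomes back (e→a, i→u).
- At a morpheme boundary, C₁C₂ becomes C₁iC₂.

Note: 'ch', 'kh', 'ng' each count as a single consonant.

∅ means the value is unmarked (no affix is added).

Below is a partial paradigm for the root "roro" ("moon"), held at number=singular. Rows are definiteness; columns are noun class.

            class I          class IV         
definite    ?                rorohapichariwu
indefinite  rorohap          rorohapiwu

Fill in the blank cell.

rorohapichar

Attach number singular -hap → rorohap.
Attach definiteness definite -char → rorohapchar.
noun class = class I: zero marking, form stays rorohapchar.
Vowel harmony: no change.
Apply epenthesis: rorohapchar → rorohapichar.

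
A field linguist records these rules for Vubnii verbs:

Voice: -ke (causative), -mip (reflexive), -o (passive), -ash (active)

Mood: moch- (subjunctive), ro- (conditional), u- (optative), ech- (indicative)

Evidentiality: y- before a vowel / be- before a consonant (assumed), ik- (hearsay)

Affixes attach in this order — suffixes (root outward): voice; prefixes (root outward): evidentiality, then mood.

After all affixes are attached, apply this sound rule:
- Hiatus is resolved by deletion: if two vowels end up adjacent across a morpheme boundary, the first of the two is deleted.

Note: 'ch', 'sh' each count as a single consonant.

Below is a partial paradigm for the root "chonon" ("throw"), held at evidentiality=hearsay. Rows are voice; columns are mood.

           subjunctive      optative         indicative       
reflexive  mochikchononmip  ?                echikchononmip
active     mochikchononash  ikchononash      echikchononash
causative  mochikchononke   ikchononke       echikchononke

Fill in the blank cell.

ikchononmip

Attach evidentiality hearsay ik- → ikchonon.
Attach voice reflexive -mip → ikchononmip.
Attach mood optative u- → uikchononmip.
Apply vowel deletion: uikchononmip → ikchononmip.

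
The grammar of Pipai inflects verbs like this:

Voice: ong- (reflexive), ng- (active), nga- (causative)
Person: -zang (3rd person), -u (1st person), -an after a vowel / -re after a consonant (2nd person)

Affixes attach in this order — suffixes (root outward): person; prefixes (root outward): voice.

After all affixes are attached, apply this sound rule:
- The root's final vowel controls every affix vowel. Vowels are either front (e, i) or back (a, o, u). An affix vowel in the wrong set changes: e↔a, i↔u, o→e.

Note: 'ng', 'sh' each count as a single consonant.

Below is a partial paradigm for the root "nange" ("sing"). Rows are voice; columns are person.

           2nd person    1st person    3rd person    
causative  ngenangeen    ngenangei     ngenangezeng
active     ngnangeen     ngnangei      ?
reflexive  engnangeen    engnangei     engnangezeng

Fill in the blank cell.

ngnangezeng

Attach voice active ng- → ngnange.
Attach person 3rd person -zang → ngnangezang.
Apply vowel harmony: ngnangezang → ngnangezeng.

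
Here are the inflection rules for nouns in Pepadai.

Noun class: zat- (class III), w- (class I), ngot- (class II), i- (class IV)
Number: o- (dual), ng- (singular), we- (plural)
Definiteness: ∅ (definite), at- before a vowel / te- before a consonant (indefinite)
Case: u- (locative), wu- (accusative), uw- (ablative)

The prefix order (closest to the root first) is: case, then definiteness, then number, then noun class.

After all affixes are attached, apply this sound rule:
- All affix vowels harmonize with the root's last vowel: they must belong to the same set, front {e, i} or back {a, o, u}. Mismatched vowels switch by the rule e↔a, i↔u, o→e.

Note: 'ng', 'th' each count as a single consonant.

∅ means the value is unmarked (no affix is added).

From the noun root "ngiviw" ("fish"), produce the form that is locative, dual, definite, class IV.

Attach case locative u- → ungiviw.
definiteness = definite: zero marking, form stays ungiviw.
Attach number dual o- → oungiviw.
Attach noun class class IV i- → ioungiviw.
Apply vowel harmony: ioungiviw → ieingiviw.

ieingiviw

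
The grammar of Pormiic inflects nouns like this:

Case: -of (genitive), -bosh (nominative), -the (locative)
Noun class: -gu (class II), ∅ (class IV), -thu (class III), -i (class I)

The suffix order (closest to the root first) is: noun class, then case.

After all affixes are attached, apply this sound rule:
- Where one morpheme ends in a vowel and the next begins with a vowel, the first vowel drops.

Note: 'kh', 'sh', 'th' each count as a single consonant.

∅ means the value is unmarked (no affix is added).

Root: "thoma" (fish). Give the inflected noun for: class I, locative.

Attach noun class class I -i → thomai.
Attach case locative -the → thomaithe.
Apply vowel deletion: thomaithe → thomithe.

thomithe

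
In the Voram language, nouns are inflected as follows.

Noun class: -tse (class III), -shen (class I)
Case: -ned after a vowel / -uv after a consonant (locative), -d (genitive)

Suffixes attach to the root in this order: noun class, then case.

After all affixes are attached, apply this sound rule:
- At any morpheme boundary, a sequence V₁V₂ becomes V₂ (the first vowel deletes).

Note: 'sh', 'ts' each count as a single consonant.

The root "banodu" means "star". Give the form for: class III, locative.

Attach noun class class III -tse → banodutse.
Attach case locative -ned (after vowel 'e') → banodutsened.
Vowel deletion: no change.

banodutsened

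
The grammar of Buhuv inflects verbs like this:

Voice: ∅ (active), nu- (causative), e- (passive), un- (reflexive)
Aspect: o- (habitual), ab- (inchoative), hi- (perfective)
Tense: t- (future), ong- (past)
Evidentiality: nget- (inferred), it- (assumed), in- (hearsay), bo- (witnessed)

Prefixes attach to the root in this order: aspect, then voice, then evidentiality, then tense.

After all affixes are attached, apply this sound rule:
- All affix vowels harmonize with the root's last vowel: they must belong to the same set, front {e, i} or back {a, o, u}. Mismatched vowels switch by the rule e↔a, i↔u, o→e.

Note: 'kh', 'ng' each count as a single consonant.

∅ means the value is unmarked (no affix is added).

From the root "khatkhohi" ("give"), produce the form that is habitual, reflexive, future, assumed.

Attach aspect habitual o- → okhatkhohi.
Attach voice reflexive un- → unokhatkhohi.
Attach evidentiality assumed it- → itunokhatkhohi.
Attach tense future t- → titunokhatkhohi.
Apply vowel harmony: titunokhatkhohi → titinekhatkhohi.

titinekhatkhohi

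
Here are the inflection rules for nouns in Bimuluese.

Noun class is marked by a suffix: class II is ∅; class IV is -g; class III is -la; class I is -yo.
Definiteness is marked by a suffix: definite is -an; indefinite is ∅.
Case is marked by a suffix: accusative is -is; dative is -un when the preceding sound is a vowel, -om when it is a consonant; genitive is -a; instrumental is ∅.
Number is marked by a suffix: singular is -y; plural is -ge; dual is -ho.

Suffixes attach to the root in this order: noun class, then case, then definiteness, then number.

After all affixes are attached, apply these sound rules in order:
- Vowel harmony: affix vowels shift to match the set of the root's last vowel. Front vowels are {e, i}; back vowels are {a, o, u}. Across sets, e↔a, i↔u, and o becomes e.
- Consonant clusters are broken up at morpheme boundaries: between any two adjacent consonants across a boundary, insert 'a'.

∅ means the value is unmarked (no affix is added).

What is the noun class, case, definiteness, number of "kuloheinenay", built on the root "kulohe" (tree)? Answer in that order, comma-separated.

class II, dative, definite, singular

Segment: kulohe-un-an-y.
noun class: ∅ → class II.
case: -un/om → dative.
definiteness: -an → definite.
number: -y → singular.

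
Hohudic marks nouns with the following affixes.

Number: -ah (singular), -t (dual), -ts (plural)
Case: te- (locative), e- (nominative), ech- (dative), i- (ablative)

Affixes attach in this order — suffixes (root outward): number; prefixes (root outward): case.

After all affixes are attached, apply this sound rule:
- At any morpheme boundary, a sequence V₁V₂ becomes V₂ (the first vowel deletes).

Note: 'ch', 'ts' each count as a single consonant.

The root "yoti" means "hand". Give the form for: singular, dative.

echyotah

Attach number singular -ah → yotiah.
Attach case dative ech- → echyotiah.
Apply vowel deletion: echyotiah → echyotah.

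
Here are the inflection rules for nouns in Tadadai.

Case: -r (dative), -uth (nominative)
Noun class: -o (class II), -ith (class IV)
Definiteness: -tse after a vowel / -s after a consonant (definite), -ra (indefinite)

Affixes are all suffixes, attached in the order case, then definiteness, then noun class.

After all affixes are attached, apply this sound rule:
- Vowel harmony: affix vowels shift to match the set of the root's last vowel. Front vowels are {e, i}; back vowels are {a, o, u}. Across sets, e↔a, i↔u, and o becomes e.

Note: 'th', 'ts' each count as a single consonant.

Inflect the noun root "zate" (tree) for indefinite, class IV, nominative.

Attach case nominative -uth → zateuth.
Attach definiteness indefinite -ra → zateuthra.
Attach noun class class IV -ith → zateuthraith.
Apply vowel harmony: zateuthraith → zateithreith.

zateithreith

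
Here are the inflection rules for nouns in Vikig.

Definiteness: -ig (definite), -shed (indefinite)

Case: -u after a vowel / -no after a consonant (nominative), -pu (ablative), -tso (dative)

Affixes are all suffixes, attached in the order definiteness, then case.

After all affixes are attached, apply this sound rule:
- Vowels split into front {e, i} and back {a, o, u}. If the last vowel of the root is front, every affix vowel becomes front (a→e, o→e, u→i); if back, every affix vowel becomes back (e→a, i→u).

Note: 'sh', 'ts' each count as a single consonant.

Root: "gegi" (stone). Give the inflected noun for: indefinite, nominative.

Attach definiteness indefinite -shed → gegished.
Attach case nominative -no (after consonant 'd') → gegishedno.
Apply vowel harmony: gegishedno → gegishedne.

gegishedne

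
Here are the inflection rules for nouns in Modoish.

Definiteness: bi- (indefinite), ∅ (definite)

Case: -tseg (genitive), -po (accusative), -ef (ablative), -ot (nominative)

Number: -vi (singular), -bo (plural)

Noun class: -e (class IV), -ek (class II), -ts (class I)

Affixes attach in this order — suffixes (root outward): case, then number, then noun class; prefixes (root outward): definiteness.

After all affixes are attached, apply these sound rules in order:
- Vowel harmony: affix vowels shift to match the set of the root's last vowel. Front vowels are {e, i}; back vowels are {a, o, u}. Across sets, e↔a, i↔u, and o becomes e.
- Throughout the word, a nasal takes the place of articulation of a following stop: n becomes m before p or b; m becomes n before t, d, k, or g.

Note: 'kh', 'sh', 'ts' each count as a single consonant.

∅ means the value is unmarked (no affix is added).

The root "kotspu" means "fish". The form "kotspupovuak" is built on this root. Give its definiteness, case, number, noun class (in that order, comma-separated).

definite, accusative, singular, class II

Segment: kotspu-po-vi-ek.
definiteness: ∅ → definite.
case: -po → accusative.
number: -vi → singular.
noun class: -ek → class II.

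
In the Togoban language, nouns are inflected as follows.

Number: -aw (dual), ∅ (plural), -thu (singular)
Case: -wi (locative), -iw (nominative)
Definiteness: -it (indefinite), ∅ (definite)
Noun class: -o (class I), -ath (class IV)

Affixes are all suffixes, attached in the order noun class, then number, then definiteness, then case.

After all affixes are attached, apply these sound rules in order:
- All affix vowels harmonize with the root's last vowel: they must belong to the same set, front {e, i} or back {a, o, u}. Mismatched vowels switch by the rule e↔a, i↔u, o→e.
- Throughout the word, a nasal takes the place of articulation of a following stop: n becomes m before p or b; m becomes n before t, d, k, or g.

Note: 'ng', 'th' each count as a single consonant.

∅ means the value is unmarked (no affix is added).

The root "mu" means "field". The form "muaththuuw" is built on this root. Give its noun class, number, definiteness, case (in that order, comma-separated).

Segment: mu-ath-thu-iw.
noun class: -ath → class IV.
number: -thu → singular.
definiteness: ∅ → definite.
case: -iw → nominative.

class IV, singular, definite, nominative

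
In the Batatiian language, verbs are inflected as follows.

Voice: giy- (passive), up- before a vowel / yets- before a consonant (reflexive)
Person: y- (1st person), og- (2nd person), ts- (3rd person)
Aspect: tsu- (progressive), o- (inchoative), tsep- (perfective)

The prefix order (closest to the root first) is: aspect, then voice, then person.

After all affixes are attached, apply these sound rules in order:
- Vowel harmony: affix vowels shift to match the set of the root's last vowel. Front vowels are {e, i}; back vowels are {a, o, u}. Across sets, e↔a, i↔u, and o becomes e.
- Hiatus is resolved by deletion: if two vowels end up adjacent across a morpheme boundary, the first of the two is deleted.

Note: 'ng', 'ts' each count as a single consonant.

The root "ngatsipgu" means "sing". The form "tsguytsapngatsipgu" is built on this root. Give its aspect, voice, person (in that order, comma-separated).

Segment: ts-giy-tsep-ngatsipgu.
aspect: tsep- → perfective.
voice: giy- → passive.
person: ts- → 3rd person.

perfective, passive, 3rd person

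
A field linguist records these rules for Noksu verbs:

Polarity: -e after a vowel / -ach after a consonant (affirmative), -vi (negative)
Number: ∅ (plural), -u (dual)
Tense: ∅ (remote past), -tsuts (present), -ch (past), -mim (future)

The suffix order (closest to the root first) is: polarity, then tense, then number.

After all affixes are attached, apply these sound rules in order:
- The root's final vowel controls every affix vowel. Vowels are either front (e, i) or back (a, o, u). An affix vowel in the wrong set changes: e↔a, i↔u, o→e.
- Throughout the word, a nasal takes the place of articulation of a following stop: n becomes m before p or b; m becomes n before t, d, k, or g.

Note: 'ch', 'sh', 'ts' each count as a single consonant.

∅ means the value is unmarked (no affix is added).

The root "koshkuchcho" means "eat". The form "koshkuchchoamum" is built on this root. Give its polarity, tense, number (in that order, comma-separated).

affirmative, future, plural

Segment: koshkuchcho-e-mim.
polarity: -e/ach → affirmative.
tense: -mim → future.
number: ∅ → plural.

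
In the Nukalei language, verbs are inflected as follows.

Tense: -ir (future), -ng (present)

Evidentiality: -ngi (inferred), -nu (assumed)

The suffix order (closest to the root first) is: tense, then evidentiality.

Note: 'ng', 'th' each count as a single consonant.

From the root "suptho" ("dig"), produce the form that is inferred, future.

supthoirngi

Attach tense future -ir → supthoir.
Attach evidentiality inferred -ngi → supthoirngi.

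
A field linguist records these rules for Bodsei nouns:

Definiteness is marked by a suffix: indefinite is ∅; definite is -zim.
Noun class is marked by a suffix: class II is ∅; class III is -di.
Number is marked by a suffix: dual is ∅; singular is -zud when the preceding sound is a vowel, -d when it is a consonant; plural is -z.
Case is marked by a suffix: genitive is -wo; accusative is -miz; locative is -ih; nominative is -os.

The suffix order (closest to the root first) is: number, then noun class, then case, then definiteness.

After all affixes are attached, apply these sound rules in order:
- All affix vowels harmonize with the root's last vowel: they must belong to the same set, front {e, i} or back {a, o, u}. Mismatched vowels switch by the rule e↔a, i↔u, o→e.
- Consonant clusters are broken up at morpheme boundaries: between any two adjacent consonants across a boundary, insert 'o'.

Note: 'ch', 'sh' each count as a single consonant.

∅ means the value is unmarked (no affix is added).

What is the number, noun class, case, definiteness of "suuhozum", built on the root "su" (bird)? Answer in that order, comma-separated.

dual, class II, locative, definite

Segment: su-ih-zim.
number: ∅ → dual.
noun class: ∅ → class II.
case: -ih → locative.
definiteness: -zim → definite.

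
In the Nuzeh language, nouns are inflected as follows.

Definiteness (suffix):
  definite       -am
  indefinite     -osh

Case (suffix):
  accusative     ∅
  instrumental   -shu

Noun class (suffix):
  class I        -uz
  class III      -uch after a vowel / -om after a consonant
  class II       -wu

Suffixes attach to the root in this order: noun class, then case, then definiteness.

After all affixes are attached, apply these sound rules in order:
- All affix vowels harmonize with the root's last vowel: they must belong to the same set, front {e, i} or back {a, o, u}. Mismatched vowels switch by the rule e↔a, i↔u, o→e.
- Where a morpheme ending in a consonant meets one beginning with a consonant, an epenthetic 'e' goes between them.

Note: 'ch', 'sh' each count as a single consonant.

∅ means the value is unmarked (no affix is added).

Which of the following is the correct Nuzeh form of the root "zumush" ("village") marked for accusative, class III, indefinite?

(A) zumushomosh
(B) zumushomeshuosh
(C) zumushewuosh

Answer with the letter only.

Attach noun class class III -om (after consonant 'sh') → zumushom.
case = accusative: zero marking, form stays zumushom.
Attach definiteness indefinite -osh → zumushomosh.
Vowel harmony: no change.
Epenthesis: no change.
So the correct form is zumushomosh, option (A).
(B) zumushomeshuosh is wrong: it uses instrumental instead of accusative for case.
(C) zumushewuosh is wrong: it uses class II instead of class III for noun class.

A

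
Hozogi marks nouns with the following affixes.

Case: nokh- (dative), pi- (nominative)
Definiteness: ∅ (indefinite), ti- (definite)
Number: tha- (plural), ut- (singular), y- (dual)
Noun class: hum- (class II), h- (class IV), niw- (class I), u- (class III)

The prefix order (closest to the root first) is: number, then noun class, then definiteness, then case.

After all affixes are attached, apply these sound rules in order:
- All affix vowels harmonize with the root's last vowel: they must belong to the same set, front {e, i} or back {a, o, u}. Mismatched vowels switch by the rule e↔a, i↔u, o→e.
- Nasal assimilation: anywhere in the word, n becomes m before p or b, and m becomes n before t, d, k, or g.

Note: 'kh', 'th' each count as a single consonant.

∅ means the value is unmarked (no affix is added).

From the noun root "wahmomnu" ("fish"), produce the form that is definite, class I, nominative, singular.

Attach number singular ut- → utwahmomnu.
Attach noun class class I niw- → niwutwahmomnu.
Attach definiteness definite ti- → tiniwutwahmomnu.
Attach case nominative pi- → pitiniwutwahmomnu.
Apply vowel harmony: pitiniwutwahmomnu → putunuwutwahmomnu.
Nasal assimilation: no change.

putunuwutwahmomnu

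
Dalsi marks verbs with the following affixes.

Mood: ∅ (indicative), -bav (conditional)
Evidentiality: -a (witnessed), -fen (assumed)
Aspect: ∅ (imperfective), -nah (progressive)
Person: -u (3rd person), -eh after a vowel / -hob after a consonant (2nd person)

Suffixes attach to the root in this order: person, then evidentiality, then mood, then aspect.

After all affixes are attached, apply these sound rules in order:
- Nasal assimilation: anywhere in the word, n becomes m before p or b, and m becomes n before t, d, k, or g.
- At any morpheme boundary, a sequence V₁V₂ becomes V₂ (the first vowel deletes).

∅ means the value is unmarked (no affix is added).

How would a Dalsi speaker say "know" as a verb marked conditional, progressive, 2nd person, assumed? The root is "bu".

behfembavnah

Attach person 2nd person -eh (after vowel 'u') → bueh.
Attach evidentiality assumed -fen → buehfen.
Attach mood conditional -bav → buehfenbav.
Attach aspect progressive -nah → buehfenbavnah.
Apply nasal assimilation: buehfenbavnah → buehfembavnah.
Apply vowel deletion: buehfembavnah → behfembavnah.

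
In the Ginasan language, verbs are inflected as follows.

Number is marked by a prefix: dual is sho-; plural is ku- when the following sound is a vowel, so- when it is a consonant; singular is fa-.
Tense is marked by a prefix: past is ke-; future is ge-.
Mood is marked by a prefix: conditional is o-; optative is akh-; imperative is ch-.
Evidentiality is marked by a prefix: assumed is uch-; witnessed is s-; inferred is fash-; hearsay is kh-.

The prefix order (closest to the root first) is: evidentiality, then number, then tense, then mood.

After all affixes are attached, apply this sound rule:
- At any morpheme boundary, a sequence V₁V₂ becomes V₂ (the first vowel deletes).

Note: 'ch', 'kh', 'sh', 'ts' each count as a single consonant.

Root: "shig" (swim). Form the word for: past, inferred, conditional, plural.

okesofashshig

Attach evidentiality inferred fash- → fashshig.
Attach number plural so- (before consonant 'f') → sofashshig.
Attach tense past ke- → kesofashshig.
Attach mood conditional o- → okesofashshig.
Vowel deletion: no change.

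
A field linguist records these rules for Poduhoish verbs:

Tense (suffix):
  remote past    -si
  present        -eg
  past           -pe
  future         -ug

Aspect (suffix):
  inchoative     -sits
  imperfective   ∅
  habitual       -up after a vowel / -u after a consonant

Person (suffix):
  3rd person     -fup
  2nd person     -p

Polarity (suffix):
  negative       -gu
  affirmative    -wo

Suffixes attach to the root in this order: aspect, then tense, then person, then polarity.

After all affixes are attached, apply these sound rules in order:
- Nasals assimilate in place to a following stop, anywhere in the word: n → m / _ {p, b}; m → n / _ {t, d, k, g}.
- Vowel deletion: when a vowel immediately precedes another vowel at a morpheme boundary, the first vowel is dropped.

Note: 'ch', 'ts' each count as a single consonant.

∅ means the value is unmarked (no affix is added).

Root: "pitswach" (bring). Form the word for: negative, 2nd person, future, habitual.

pitswachugpgu

Attach aspect habitual -u (after consonant 'ch') → pitswachu.
Attach tense future -ug → pitswachuug.
Attach person 2nd person -p → pitswachuugp.
Attach polarity negative -gu → pitswachuugpgu.
Nasal assimilation: no change.
Apply vowel deletion: pitswachuugpgu → pitswachugpgu.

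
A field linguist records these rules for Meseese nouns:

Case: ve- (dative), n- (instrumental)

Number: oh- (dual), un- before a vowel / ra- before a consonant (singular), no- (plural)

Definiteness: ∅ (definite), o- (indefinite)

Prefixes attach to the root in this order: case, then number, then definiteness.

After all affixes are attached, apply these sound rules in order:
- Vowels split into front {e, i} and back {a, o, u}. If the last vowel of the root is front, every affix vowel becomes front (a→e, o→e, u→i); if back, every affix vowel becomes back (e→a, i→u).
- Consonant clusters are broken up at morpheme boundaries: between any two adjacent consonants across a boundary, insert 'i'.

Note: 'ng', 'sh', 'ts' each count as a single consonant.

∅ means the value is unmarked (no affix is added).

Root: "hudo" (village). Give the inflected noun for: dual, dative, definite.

Attach case dative ve- → vehudo.
Attach number dual oh- → ohvehudo.
definiteness = definite: zero marking, form stays ohvehudo.
Apply vowel harmony: ohvehudo → ohvahudo.
Apply epenthesis: ohvahudo → ohivahudo.

ohivahudo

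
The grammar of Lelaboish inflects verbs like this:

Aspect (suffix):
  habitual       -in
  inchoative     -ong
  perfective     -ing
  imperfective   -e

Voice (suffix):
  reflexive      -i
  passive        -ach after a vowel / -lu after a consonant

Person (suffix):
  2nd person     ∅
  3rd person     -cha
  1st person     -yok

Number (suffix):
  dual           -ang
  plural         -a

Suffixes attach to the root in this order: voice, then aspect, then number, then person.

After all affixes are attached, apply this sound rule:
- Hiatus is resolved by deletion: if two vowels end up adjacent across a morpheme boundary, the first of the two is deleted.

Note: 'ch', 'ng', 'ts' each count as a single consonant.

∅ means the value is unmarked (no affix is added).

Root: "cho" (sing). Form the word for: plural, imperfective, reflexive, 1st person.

chayok

Attach voice reflexive -i → choi.
Attach aspect imperfective -e → choie.
Attach number plural -a → choiea.
Attach person 1st person -yok → choieayok.
Apply vowel deletion: choieayok → chayok.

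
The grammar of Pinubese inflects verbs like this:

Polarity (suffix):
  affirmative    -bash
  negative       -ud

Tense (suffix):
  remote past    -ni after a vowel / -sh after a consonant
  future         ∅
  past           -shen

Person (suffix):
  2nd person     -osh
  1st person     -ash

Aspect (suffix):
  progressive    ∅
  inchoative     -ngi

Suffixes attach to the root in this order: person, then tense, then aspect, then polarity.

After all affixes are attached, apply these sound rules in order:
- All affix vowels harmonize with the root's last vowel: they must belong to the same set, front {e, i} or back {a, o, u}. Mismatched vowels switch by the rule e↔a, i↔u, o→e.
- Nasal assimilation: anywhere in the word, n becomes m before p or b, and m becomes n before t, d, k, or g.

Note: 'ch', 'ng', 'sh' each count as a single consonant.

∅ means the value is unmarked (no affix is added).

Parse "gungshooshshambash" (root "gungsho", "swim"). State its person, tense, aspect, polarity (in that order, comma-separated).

2nd person, past, progressive, affirmative

Segment: gungsho-osh-shen-bash.
person: -osh → 2nd person.
tense: -shen → past.
aspect: ∅ → progressive.
polarity: -bash → affirmative.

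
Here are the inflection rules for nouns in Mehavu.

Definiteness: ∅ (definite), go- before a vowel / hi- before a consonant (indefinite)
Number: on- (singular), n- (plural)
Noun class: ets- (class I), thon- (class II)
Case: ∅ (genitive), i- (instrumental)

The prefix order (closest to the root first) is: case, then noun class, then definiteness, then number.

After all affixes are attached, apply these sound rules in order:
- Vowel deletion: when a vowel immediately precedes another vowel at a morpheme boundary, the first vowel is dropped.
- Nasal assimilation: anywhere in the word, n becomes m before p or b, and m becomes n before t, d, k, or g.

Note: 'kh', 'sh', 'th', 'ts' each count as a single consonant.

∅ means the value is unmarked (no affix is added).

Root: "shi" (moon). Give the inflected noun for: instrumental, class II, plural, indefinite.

nhithonishi

Attach case instrumental i- → ishi.
Attach noun class class II thon- → thonishi.
Attach definiteness indefinite hi- (before consonant 'th') → hithonishi.
Attach number plural n- → nhithonishi.
Vowel deletion: no change.
Nasal assimilation: no change.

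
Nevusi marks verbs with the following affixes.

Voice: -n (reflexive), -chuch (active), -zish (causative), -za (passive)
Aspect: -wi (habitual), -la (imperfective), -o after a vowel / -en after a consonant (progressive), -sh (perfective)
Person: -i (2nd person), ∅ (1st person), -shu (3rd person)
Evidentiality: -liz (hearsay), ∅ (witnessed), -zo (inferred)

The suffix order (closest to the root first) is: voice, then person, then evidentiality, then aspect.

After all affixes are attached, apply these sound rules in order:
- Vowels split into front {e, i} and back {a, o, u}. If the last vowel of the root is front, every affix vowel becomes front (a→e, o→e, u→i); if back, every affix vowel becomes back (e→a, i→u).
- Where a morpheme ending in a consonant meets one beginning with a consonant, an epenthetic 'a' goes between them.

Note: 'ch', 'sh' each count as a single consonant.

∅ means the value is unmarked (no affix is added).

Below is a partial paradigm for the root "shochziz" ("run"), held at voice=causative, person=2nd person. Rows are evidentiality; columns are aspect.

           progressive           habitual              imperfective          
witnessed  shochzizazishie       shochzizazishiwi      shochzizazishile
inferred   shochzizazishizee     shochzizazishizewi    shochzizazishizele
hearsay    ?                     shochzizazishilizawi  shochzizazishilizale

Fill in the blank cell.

Attach voice causative -zish → shochzizzish.
Attach person 2nd person -i → shochzizzishi.
Attach evidentiality hearsay -liz → shochzizzishiliz.
Attach aspect progressive -en (after consonant 'z') → shochzizzishilizen.
Vowel harmony: no change.
Apply epenthesis: shochzizzishilizen → shochzizazishilizen.

shochzizazishilizen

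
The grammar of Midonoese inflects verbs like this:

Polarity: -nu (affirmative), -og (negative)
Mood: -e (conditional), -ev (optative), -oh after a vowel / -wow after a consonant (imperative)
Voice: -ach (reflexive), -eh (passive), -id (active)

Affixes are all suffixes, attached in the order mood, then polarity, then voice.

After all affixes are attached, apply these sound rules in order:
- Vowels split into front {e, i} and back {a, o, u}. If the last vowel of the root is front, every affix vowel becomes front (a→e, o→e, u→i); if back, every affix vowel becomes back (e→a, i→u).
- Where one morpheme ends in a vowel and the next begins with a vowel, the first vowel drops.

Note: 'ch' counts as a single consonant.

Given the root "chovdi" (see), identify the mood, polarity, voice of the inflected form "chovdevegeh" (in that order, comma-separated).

Segment: chovdi-ev-og-eh.
mood: -ev → optative.
polarity: -og → negative.
voice: -eh → passive.

optative, negative, passive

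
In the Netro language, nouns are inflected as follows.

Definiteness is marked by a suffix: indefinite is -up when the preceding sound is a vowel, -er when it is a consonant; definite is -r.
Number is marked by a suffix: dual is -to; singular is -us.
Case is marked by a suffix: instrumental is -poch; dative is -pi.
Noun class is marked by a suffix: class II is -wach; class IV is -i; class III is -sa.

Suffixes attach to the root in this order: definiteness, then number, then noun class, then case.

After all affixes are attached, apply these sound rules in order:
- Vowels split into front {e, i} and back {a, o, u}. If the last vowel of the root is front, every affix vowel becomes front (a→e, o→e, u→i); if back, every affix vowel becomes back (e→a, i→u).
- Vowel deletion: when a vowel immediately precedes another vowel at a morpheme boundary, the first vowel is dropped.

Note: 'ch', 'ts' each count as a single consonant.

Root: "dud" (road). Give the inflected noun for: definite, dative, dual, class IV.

dudrtupu

Attach definiteness definite -r → dudr.
Attach number dual -to → dudrto.
Attach noun class class IV -i → dudrtoi.
Attach case dative -pi → dudrtoipi.
Apply vowel harmony: dudrtoipi → dudrtoupu.
Apply vowel deletion: dudrtoupu → dudrtupu.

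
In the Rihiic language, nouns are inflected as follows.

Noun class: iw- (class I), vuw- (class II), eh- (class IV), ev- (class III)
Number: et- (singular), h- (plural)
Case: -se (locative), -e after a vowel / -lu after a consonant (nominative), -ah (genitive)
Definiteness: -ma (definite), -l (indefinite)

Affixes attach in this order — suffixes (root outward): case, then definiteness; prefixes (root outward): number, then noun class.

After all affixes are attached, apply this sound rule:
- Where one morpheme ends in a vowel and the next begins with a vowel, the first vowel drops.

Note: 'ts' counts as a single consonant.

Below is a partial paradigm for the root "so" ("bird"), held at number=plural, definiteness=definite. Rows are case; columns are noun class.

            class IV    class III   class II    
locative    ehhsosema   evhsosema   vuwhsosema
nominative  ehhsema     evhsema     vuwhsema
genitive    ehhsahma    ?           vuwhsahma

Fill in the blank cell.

evhsahma

Attach number plural h- → hso.
Attach noun class class III ev- → evhso.
Attach case genitive -ah → evhsoah.
Attach definiteness definite -ma → evhsoahma.
Apply vowel deletion: evhsoahma → evhsahma.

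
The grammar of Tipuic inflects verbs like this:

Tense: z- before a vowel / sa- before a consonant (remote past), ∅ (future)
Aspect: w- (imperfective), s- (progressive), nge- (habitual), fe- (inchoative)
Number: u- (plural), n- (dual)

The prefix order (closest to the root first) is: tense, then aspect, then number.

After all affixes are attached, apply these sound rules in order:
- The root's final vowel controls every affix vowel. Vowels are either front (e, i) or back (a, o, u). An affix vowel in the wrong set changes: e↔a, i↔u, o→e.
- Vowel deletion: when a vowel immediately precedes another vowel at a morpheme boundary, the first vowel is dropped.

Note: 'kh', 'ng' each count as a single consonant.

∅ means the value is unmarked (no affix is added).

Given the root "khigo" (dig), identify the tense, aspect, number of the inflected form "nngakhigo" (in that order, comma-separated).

future, habitual, dual

Segment: n-nge-khigo.
tense: ∅ → future.
aspect: nge- → habitual.
number: n- → dual.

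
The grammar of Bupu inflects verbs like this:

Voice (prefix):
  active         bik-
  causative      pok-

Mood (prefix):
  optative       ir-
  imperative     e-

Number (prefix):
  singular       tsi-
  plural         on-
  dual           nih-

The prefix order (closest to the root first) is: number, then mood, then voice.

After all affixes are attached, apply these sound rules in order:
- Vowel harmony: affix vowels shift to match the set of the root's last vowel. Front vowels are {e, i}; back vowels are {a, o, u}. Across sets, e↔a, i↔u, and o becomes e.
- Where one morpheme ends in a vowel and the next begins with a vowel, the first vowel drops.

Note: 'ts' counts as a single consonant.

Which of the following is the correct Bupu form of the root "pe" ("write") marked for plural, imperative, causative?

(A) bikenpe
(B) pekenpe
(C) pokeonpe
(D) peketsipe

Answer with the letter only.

B

Attach number plural on- → onpe.
Attach mood imperative e- → eonpe.
Attach voice causative pok- → pokeonpe.
Apply vowel harmony: pokeonpe → pekeenpe.
Apply vowel deletion: pekeenpe → pekenpe.
So the correct form is pekenpe, option (B).
(D) peketsipe is wrong: it uses singular instead of plural for number.
(C) pokeonpe is wrong: it fails to apply the sound rule(s).
(A) bikenpe is wrong: it uses active instead of causative for voice.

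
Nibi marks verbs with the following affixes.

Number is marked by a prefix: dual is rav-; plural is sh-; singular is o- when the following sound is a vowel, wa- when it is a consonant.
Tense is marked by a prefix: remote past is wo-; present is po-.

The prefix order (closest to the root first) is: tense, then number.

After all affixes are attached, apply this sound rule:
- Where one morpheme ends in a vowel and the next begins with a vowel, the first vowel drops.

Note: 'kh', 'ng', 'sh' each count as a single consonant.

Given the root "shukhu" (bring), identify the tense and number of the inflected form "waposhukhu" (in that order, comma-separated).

Segment: wa-po-shukhu.
tense: po- → present.
number: o/wa- → singular.

present, singular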